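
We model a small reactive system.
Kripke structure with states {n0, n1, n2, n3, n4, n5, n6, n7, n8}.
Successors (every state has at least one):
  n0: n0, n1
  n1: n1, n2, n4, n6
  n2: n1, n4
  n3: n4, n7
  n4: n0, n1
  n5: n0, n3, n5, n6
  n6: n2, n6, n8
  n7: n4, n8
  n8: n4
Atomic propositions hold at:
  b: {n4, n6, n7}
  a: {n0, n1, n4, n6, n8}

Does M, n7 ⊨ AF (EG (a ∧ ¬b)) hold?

Yes

Sat(¬b) = {n0, n1, n2, n3, n5, n8}
Sat(a ∧ ¬b) = {n0, n1, n8}
EG (a ∧ ¬b): greatest fixpoint, start Z0 = {n0, n1, n8}, keep only states in Sat with some successor in Z. Z1 = {n0, n1}; fixed.
Sat(EG (a ∧ ¬b)) = {n0, n1}
AF (EG (a ∧ ¬b)): least fixpoint, start Z0 = {n0, n1}, add states with every successor in Z. Z1 = {n0, n1, n4}; Z2 = {n0, n1, n2, n4, n8}; Z3 = {n0, n1, n2, n4, n7, n8}; Z4 = {n0, n1, n2, n3, n4, n7, n8}; fixed.
Sat(AF (EG (a ∧ ¬b))) = {n0, n1, n2, n3, n4, n7, n8}
n7 ∈ Sat(AF (EG (a ∧ ¬b))) = {n0, n1, n2, n3, n4, n7, n8}, so the formula holds at n7.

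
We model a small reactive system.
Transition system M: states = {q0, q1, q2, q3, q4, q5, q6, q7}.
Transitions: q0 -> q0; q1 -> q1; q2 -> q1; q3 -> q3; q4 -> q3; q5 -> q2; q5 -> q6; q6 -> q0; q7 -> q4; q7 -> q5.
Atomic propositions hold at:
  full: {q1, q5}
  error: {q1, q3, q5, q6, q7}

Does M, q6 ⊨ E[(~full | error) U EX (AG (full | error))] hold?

No

Sat(~full) = {q0, q2, q3, q4, q6, q7}
Sat(~full | error) = {q0, q1, q2, q3, q4, q5, q6, q7}
Sat(full | error) = {q1, q3, q5, q6, q7}
AG (full | error): greatest fixpoint, start Z0 = {q1, q3, q5, q6, q7}, keep only states in Sat with every successor in Z. Z1 = {q1, q3}; fixed.
Sat(AG (full | error)) = {q1, q3}
Sat(EX (AG (full | error))) = {s : some successor in {q1, q3}} = {q1, q2, q3, q4}
E[(~full | error) U EX (AG (full | error))]: least fixpoint, start Z0 = Sat(EX (AG (full | error))) = {q1, q2, q3, q4}, add states in Sat(~full | error) with some successor in Z. Z1 = {q1, q2, q3, q4, q5, q7}; fixed.
Sat(E[(~full | error) U EX (AG (full | error))]) = {q1, q2, q3, q4, q5, q7}
q6 ∉ Sat(E[(~full | error) U EX (AG (full | error))]) = {q1, q2, q3, q4, q5, q7}, so the formula does not hold at q6.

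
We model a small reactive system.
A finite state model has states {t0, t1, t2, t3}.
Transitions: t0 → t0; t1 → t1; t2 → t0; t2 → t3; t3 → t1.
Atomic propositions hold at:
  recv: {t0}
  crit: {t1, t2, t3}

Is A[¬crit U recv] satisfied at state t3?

No

Sat(¬crit) = {t0}
A[¬crit U recv]: least fixpoint, start Z0 = Sat(recv) = {t0}, add states in Sat(¬crit) with every successor in Z. Already a fixed point.
Sat(A[¬crit U recv]) = {t0}
t3 ∉ Sat(A[¬crit U recv]) = {t0}, so the formula does not hold at t3.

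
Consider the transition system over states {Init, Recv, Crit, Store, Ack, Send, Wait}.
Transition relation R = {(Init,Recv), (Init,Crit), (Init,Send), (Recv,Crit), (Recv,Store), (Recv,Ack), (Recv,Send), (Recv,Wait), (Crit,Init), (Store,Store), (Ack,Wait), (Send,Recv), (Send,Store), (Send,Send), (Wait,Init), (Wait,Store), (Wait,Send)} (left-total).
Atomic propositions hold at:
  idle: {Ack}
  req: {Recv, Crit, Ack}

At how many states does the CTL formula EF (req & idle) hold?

6

Sat(req & idle) = {Ack}
EF (req & idle): least fixpoint, start Z0 = {Ack}, add states with some successor in Z. Z1 = {Recv, Ack}; Z2 = {Init, Recv, Ack, Send}; Z3 = {Init, Recv, Crit, Ack, Send, Wait}; fixed.
Sat(EF (req & idle)) = {Init, Recv, Crit, Ack, Send, Wait}
|Sat(EF (req & idle))| = |{Init, Recv, Crit, Ack, Send, Wait}| = 6.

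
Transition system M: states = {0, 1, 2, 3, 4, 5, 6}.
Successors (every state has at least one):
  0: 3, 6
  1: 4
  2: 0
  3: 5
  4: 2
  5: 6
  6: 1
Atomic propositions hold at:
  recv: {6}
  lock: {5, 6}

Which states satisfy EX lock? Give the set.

Sat(EX lock) = {s : some successor in {5, 6}} = {0, 3, 5}

{0, 3, 5}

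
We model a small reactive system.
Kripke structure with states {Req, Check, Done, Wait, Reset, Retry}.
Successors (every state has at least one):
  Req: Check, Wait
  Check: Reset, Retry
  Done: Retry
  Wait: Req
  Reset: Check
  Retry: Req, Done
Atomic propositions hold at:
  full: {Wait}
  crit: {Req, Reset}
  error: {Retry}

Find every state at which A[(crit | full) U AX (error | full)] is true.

Sat(crit | full) = {Req, Wait, Reset}
Sat(error | full) = {Wait, Retry}
Sat(AX (error | full)) = {s : every successor in {Wait, Retry}} = {Done}
A[(crit | full) U AX (error | full)]: least fixpoint, start Z0 = Sat(AX (error | full)) = {Done}, add states in Sat(crit | full) with every successor in Z. Already a fixed point.
Sat(A[(crit | full) U AX (error | full)]) = {Done}

{Done}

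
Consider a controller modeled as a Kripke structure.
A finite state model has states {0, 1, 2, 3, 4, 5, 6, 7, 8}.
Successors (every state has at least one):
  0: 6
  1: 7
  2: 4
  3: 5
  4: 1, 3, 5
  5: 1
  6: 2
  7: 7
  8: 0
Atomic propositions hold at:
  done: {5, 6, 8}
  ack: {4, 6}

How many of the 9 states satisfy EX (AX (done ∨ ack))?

3

Sat(done ∨ ack) = {4, 5, 6, 8}
Sat(AX (done ∨ ack)) = {s : every successor in {4, 5, 6, 8}} = {0, 2, 3}
Sat(EX (AX (done ∨ ack))) = {s : some successor in {0, 2, 3}} = {4, 6, 8}
|Sat(EX (AX (done ∨ ack)))| = |{4, 6, 8}| = 3.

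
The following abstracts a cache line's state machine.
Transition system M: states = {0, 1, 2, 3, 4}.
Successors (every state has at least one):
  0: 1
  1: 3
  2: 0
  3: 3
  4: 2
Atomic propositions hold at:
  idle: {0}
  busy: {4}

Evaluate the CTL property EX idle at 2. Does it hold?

Yes

Sat(EX idle) = {s : some successor in {0}} = {2}
2 ∈ Sat(EX idle) = {2}, so the formula holds at 2.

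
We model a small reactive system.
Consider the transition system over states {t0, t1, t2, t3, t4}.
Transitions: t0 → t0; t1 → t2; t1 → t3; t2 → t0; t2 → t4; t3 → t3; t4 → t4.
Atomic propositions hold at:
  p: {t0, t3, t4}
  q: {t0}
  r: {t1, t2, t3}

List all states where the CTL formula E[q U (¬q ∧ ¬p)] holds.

Sat(¬q) = {t1, t2, t3, t4}
Sat(¬p) = {t1, t2}
Sat(¬q ∧ ¬p) = {t1, t2}
E[q U (¬q ∧ ¬p)]: least fixpoint, start Z0 = Sat((¬q ∧ ¬p)) = {t1, t2}, add states in Sat(q) with some successor in Z. Already a fixed point.
Sat(E[q U (¬q ∧ ¬p)]) = {t1, t2}

{t1, t2}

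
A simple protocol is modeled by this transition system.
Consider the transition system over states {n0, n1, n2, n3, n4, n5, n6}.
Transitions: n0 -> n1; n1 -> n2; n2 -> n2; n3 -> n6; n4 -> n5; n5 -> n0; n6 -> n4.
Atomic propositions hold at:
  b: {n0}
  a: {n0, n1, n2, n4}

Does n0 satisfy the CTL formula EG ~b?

Sat(~b) = {n1, n2, n3, n4, n5, n6}
EG ~b: greatest fixpoint, start Z0 = {n1, n2, n3, n4, n5, n6}, keep only states in Sat with some successor in Z. Z1 = {n1, n2, n3, n4, n6}; Z2 = {n1, n2, n3, n6}; Z3 = {n1, n2, n3}; Z4 = {n1, n2}; fixed.
Sat(EG ~b) = {n1, n2}
n0 ∉ Sat(EG ~b) = {n1, n2}, so the formula does not hold at n0.

No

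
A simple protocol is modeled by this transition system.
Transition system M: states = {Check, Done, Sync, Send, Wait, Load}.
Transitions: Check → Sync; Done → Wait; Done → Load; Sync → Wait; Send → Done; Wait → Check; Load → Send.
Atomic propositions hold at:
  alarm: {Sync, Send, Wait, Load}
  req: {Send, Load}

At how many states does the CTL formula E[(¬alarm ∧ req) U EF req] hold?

3

Sat(¬alarm) = {Check, Done}
Sat(¬alarm ∧ req) = ∅
EF req: least fixpoint, start Z0 = {Send, Load}, add states with some successor in Z. Z1 = {Done, Send, Load}; fixed.
Sat(EF req) = {Done, Send, Load}
E[(¬alarm ∧ req) U EF req]: least fixpoint, start Z0 = Sat(EF req) = {Done, Send, Load}, add states in Sat(¬alarm ∧ req) with some successor in Z. Already a fixed point.
Sat(E[(¬alarm ∧ req) U EF req]) = {Done, Send, Load}
|Sat(E[(¬alarm ∧ req) U EF req])| = |{Done, Send, Load}| = 3.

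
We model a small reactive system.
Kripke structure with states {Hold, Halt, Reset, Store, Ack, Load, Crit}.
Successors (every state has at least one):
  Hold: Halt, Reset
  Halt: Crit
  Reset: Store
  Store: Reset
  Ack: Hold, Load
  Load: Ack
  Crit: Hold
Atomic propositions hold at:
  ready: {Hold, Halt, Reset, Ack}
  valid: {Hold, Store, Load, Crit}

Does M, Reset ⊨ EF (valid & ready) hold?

Sat(valid & ready) = {Hold}
EF (valid & ready): least fixpoint, start Z0 = {Hold}, add states with some successor in Z. Z1 = {Hold, Ack, Crit}; Z2 = {Hold, Halt, Ack, Load, Crit}; fixed.
Sat(EF (valid & ready)) = {Hold, Halt, Ack, Load, Crit}
Reset ∉ Sat(EF (valid & ready)) = {Hold, Halt, Ack, Load, Crit}, so the formula does not hold at Reset.

No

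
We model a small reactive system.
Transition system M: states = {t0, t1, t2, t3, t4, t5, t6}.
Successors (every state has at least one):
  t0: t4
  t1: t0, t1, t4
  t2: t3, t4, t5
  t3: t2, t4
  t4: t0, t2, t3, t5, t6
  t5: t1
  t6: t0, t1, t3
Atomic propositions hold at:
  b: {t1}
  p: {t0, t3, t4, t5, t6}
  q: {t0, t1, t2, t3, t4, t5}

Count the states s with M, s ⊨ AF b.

2

AF b: least fixpoint, start Z0 = {t1}, add states with every successor in Z. Z1 = {t1, t5}; fixed.
Sat(AF b) = {t1, t5}
|Sat(AF b)| = |{t1, t5}| = 2.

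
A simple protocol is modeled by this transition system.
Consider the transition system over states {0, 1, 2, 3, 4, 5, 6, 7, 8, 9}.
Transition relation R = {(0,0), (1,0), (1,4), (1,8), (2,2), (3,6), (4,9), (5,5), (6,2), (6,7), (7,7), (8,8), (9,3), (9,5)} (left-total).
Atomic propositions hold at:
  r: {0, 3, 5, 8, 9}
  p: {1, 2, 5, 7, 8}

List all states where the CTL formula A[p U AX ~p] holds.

{0, 3, 4}

Sat(~p) = {0, 3, 4, 6, 9}
Sat(AX ~p) = {s : every successor in {0, 3, 4, 6, 9}} = {0, 3, 4}
A[p U AX ~p]: least fixpoint, start Z0 = Sat(AX ~p) = {0, 3, 4}, add states in Sat(p) with every successor in Z. Already a fixed point.
Sat(A[p U AX ~p]) = {0, 3, 4}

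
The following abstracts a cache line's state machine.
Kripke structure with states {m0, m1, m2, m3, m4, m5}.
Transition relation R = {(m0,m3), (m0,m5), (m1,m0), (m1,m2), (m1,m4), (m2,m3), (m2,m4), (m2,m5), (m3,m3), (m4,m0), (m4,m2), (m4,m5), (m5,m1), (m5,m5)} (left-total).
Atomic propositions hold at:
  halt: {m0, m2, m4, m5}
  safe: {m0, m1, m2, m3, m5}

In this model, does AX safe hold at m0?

Yes

Sat(AX safe) = {s : every successor in {m0, m1, m2, m3, m5}} = {m0, m3, m4, m5}
m0 ∈ Sat(AX safe) = {m0, m3, m4, m5}, so the formula holds at m0.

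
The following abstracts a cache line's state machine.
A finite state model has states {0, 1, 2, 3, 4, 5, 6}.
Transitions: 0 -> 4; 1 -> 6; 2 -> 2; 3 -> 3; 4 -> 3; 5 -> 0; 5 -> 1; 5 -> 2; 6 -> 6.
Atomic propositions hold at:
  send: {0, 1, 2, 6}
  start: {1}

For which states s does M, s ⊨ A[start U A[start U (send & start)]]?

Sat(send & start) = {1}
A[start U (send & start)]: least fixpoint, start Z0 = Sat((send & start)) = {1}, add states in Sat(start) with every successor in Z. Already a fixed point.
Sat(A[start U (send & start)]) = {1}
A[start U A[start U (send & start)]]: least fixpoint, start Z0 = Sat(A[start U (send & start)]) = {1}, add states in Sat(start) with every successor in Z. Already a fixed point.
Sat(A[start U A[start U (send & start)]]) = {1}

{1}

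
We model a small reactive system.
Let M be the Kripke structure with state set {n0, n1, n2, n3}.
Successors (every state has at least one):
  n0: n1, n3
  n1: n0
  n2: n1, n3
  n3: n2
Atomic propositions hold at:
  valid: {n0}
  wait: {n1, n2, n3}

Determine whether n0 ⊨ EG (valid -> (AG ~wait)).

Sat(~wait) = {n0}
AG ~wait: greatest fixpoint, start Z0 = {n0}, keep only states in Sat with every successor in Z. Z1 = ∅; fixed.
Sat(AG ~wait) = ∅
Sat(valid -> (AG ~wait)) = {n1, n2, n3}
EG (valid -> (AG ~wait)): greatest fixpoint, start Z0 = {n1, n2, n3}, keep only states in Sat with some successor in Z. Z1 = {n2, n3}; fixed.
Sat(EG (valid -> (AG ~wait))) = {n2, n3}
n0 ∉ Sat(EG (valid -> (AG ~wait))) = {n2, n3}, so the formula does not hold at n0.

No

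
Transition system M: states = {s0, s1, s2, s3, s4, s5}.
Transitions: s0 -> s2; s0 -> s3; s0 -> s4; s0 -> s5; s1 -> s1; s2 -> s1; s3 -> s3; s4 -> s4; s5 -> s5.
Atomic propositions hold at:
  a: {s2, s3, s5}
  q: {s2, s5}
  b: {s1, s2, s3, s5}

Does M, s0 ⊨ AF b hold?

No

AF b: least fixpoint, start Z0 = {s1, s2, s3, s5}, add states with every successor in Z. Already a fixed point.
Sat(AF b) = {s1, s2, s3, s5}
s0 ∉ Sat(AF b) = {s1, s2, s3, s5}, so the formula does not hold at s0.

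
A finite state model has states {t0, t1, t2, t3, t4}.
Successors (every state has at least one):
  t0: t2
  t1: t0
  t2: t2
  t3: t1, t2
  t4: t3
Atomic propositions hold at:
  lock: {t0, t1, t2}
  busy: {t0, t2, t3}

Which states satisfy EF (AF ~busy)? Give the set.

Sat(~busy) = {t1, t4}
AF ~busy: least fixpoint, start Z0 = {t1, t4}, add states with every successor in Z. Already a fixed point.
Sat(AF ~busy) = {t1, t4}
EF (AF ~busy): least fixpoint, start Z0 = {t1, t4}, add states with some successor in Z. Z1 = {t1, t3, t4}; fixed.
Sat(EF (AF ~busy)) = {t1, t3, t4}

{t1, t3, t4}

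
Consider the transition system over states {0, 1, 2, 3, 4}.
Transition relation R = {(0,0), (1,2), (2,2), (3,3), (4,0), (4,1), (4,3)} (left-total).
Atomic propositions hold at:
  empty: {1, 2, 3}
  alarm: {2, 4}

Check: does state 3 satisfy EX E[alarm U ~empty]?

No

Sat(~empty) = {0, 4}
E[alarm U ~empty]: least fixpoint, start Z0 = Sat(~empty) = {0, 4}, add states in Sat(alarm) with some successor in Z. Already a fixed point.
Sat(E[alarm U ~empty]) = {0, 4}
Sat(EX E[alarm U ~empty]) = {s : some successor in {0, 4}} = {0, 4}
3 ∉ Sat(EX E[alarm U ~empty]) = {0, 4}, so the formula does not hold at 3.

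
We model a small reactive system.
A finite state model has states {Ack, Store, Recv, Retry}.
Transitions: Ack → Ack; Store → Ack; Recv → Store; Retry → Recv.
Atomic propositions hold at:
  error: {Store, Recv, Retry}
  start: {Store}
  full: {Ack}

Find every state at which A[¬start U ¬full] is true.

Sat(¬start) = {Ack, Recv, Retry}
Sat(¬full) = {Store, Recv, Retry}
A[¬start U ¬full]: least fixpoint, start Z0 = Sat(¬full) = {Store, Recv, Retry}, add states in Sat(¬start) with every successor in Z. Already a fixed point.
Sat(A[¬start U ¬full]) = {Store, Recv, Retry}

{Store, Recv, Retry}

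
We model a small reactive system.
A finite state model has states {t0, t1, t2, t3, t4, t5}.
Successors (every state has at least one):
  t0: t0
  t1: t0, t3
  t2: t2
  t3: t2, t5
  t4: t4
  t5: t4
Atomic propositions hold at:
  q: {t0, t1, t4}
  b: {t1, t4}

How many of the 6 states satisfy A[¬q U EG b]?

2

Sat(¬q) = {t2, t3, t5}
EG b: greatest fixpoint, start Z0 = {t1, t4}, keep only states in Sat with some successor in Z. Z1 = {t4}; fixed.
Sat(EG b) = {t4}
A[¬q U EG b]: least fixpoint, start Z0 = Sat(EG b) = {t4}, add states in Sat(¬q) with every successor in Z. Z1 = {t4, t5}; fixed.
Sat(A[¬q U EG b]) = {t4, t5}
|Sat(A[¬q U EG b])| = |{t4, t5}| = 2.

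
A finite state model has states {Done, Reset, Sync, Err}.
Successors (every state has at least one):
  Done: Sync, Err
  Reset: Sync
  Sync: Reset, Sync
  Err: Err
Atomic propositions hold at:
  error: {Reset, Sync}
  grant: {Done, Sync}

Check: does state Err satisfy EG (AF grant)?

AF grant: least fixpoint, start Z0 = {Done, Sync}, add states with every successor in Z. Z1 = {Done, Reset, Sync}; fixed.
Sat(AF grant) = {Done, Reset, Sync}
EG (AF grant): greatest fixpoint, start Z0 = {Done, Reset, Sync}, keep only states in Sat with some successor in Z. Already a fixed point.
Sat(EG (AF grant)) = {Done, Reset, Sync}
Err ∉ Sat(EG (AF grant)) = {Done, Reset, Sync}, so the formula does not hold at Err.

No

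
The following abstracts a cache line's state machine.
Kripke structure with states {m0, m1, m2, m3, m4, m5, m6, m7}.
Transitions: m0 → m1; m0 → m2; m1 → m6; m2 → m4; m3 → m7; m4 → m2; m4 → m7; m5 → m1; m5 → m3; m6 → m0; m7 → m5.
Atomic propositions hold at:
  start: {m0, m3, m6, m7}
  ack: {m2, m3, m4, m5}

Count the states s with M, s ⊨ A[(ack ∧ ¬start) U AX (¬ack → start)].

Sat(¬start) = {m1, m2, m4, m5}
Sat(ack ∧ ¬start) = {m2, m4, m5}
Sat(¬ack) = {m0, m1, m6, m7}
Sat(¬ack → start) = {m0, m2, m3, m4, m5, m6, m7}
Sat(AX (¬ack → start)) = {s : every successor in {m0, m2, m3, m4, m5, m6, m7}} = {m1, m2, m3, m4, m6, m7}
A[(ack ∧ ¬start) U AX (¬ack → start)]: least fixpoint, start Z0 = Sat(AX (¬ack → start)) = {m1, m2, m3, m4, m6, m7}, add states in Sat(ack ∧ ¬start) with every successor in Z. Z1 = {m1, m2, m3, m4, m5, m6, m7}; fixed.
Sat(A[(ack ∧ ¬start) U AX (¬ack → start)]) = {m1, m2, m3, m4, m5, m6, m7}
|Sat(A[(ack ∧ ¬start) U AX (¬ack → start)])| = |{m1, m2, m3, m4, m5, m6, m7}| = 7.

7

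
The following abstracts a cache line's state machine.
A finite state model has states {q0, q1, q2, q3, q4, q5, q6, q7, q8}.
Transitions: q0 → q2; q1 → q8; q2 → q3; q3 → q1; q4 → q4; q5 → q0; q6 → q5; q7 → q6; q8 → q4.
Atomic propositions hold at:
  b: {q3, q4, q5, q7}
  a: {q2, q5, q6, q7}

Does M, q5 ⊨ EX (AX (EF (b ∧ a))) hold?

Sat(b ∧ a) = {q5, q7}
EF (b ∧ a): least fixpoint, start Z0 = {q5, q7}, add states with some successor in Z. Z1 = {q5, q6, q7}; fixed.
Sat(EF (b ∧ a)) = {q5, q6, q7}
Sat(AX (EF (b ∧ a))) = {s : every successor in {q5, q6, q7}} = {q6, q7}
Sat(EX (AX (EF (b ∧ a)))) = {s : some successor in {q6, q7}} = {q7}
q5 ∉ Sat(EX (AX (EF (b ∧ a)))) = {q7}, so the formula does not hold at q5.

No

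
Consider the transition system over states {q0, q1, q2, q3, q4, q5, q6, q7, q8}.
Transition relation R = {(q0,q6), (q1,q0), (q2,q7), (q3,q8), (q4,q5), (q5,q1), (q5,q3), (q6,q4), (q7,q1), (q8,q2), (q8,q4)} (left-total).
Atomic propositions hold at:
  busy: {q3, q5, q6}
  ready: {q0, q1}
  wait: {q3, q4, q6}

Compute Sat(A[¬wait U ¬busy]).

Sat(¬wait) = {q0, q1, q2, q5, q7, q8}
Sat(¬busy) = {q0, q1, q2, q4, q7, q8}
A[¬wait U ¬busy]: least fixpoint, start Z0 = Sat(¬busy) = {q0, q1, q2, q4, q7, q8}, add states in Sat(¬wait) with every successor in Z. Already a fixed point.
Sat(A[¬wait U ¬busy]) = {q0, q1, q2, q4, q7, q8}

{q0, q1, q2, q4, q7, q8}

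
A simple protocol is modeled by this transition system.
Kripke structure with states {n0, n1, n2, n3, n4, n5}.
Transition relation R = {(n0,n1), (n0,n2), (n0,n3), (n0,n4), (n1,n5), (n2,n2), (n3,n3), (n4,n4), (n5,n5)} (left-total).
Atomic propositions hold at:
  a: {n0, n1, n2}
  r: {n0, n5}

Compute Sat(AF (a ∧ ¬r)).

Sat(¬r) = {n1, n2, n3, n4}
Sat(a ∧ ¬r) = {n1, n2}
AF (a ∧ ¬r): least fixpoint, start Z0 = {n1, n2}, add states with every successor in Z. Already a fixed point.
Sat(AF (a ∧ ¬r)) = {n1, n2}

{n1, n2}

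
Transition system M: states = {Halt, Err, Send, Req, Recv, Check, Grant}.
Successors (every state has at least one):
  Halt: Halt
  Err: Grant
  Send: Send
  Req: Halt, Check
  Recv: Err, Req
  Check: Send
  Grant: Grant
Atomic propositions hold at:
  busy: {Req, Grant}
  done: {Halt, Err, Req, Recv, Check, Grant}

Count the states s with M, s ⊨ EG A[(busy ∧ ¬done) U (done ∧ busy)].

Sat(¬done) = {Send}
Sat(busy ∧ ¬done) = ∅
Sat(done ∧ busy) = {Req, Grant}
A[(busy ∧ ¬done) U (done ∧ busy)]: least fixpoint, start Z0 = Sat((done ∧ busy)) = {Req, Grant}, add states in Sat(busy ∧ ¬done) with every successor in Z. Already a fixed point.
Sat(A[(busy ∧ ¬done) U (done ∧ busy)]) = {Req, Grant}
EG A[(busy ∧ ¬done) U (done ∧ busy)]: greatest fixpoint, start Z0 = {Req, Grant}, keep only states in Sat with some successor in Z. Z1 = {Grant}; fixed.
Sat(EG A[(busy ∧ ¬done) U (done ∧ busy)]) = {Grant}
|Sat(EG A[(busy ∧ ¬done) U (done ∧ busy)])| = |{Grant}| = 1.

1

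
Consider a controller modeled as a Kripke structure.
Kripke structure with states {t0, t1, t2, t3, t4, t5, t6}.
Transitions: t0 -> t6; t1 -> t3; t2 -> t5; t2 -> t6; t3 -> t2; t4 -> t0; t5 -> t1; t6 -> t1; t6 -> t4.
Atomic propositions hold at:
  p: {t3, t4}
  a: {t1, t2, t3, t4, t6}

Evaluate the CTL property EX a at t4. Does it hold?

No

Sat(EX a) = {s : some successor in {t1, t2, t3, t4, t6}} = {t0, t1, t2, t3, t5, t6}
t4 ∉ Sat(EX a) = {t0, t1, t2, t3, t5, t6}, so the formula does not hold at t4.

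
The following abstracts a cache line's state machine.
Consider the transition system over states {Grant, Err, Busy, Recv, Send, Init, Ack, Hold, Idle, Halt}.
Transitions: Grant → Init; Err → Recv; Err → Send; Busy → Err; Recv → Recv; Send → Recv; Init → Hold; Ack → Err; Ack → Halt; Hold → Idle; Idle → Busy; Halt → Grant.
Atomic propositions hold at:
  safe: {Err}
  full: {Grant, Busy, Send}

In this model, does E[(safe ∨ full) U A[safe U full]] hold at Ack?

Sat(safe ∨ full) = {Grant, Err, Busy, Send}
A[safe U full]: least fixpoint, start Z0 = Sat(full) = {Grant, Busy, Send}, add states in Sat(safe) with every successor in Z. Already a fixed point.
Sat(A[safe U full]) = {Grant, Busy, Send}
E[(safe ∨ full) U A[safe U full]]: least fixpoint, start Z0 = Sat(A[safe U full]) = {Grant, Busy, Send}, add states in Sat(safe ∨ full) with some successor in Z. Z1 = {Grant, Err, Busy, Send}; fixed.
Sat(E[(safe ∨ full) U A[safe U full]]) = {Grant, Err, Busy, Send}
Ack ∉ Sat(E[(safe ∨ full) U A[safe U full]]) = {Grant, Err, Busy, Send}, so the formula does not hold at Ack.

No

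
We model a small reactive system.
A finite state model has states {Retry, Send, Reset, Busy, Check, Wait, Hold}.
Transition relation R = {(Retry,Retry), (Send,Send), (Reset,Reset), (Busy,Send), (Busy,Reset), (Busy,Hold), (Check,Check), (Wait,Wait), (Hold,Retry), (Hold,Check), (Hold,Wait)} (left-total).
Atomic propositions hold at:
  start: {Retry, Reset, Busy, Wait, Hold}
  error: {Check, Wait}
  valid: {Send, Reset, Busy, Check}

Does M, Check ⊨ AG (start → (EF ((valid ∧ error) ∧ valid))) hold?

Yes

Sat(valid ∧ error) = {Check}
Sat((valid ∧ error) ∧ valid) = {Check}
EF ((valid ∧ error) ∧ valid): least fixpoint, start Z0 = {Check}, add states with some successor in Z. Z1 = {Check, Hold}; Z2 = {Busy, Check, Hold}; fixed.
Sat(EF ((valid ∧ error) ∧ valid)) = {Busy, Check, Hold}
Sat(start → (EF ((valid ∧ error) ∧ valid))) = {Send, Busy, Check, Hold}
AG (start → (EF ((valid ∧ error) ∧ valid))): greatest fixpoint, start Z0 = {Send, Busy, Check, Hold}, keep only states in Sat with every successor in Z. Z1 = {Send, Check}; fixed.
Sat(AG (start → (EF ((valid ∧ error) ∧ valid)))) = {Send, Check}
Check ∈ Sat(AG (start → (EF ((valid ∧ error) ∧ valid)))) = {Send, Check}, so the formula holds at Check.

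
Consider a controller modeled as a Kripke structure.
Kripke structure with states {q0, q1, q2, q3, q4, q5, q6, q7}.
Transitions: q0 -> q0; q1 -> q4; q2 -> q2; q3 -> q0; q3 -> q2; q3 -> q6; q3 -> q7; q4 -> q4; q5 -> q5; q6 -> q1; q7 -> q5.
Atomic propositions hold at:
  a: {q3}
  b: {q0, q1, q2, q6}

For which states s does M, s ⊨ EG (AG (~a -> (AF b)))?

Sat(~a) = {q0, q1, q2, q4, q5, q6, q7}
AF b: least fixpoint, start Z0 = {q0, q1, q2, q6}, add states with every successor in Z. Already a fixed point.
Sat(AF b) = {q0, q1, q2, q6}
Sat(~a -> (AF b)) = {q0, q1, q2, q3, q6}
AG (~a -> (AF b)): greatest fixpoint, start Z0 = {q0, q1, q2, q3, q6}, keep only states in Sat with every successor in Z. Z1 = {q0, q2, q6}; Z2 = {q0, q2}; fixed.
Sat(AG (~a -> (AF b))) = {q0, q2}
EG (AG (~a -> (AF b))): greatest fixpoint, start Z0 = {q0, q2}, keep only states in Sat with some successor in Z. Already a fixed point.
Sat(EG (AG (~a -> (AF b)))) = {q0, q2}

{q0, q2}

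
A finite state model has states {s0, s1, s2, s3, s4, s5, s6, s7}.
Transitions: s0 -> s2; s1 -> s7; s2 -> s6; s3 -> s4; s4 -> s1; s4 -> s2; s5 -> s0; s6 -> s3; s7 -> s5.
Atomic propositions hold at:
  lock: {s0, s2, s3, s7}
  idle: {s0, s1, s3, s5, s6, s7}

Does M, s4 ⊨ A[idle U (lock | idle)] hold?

No

Sat(lock | idle) = {s0, s1, s2, s3, s5, s6, s7}
A[idle U (lock | idle)]: least fixpoint, start Z0 = Sat((lock | idle)) = {s0, s1, s2, s3, s5, s6, s7}, add states in Sat(idle) with every successor in Z. Already a fixed point.
Sat(A[idle U (lock | idle)]) = {s0, s1, s2, s3, s5, s6, s7}
s4 ∉ Sat(A[idle U (lock | idle)]) = {s0, s1, s2, s3, s5, s6, s7}, so the formula does not hold at s4.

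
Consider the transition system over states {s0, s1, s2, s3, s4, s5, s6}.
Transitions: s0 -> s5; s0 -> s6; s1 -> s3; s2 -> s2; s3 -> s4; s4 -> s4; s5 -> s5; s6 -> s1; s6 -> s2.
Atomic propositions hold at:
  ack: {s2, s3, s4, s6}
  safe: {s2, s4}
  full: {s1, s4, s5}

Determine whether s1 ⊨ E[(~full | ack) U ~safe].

Sat(~full) = {s0, s2, s3, s6}
Sat(~full | ack) = {s0, s2, s3, s4, s6}
Sat(~safe) = {s0, s1, s3, s5, s6}
E[(~full | ack) U ~safe]: least fixpoint, start Z0 = Sat(~safe) = {s0, s1, s3, s5, s6}, add states in Sat(~full | ack) with some successor in Z. Already a fixed point.
Sat(E[(~full | ack) U ~safe]) = {s0, s1, s3, s5, s6}
s1 ∈ Sat(E[(~full | ack) U ~safe]) = {s0, s1, s3, s5, s6}, so the formula holds at s1.

Yes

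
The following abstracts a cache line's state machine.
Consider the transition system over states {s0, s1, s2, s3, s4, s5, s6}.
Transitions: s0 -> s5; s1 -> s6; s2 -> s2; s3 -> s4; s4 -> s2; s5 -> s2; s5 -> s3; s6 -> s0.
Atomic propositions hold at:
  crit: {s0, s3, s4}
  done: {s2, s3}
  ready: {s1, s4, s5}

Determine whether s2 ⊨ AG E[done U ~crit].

Sat(~crit) = {s1, s2, s5, s6}
E[done U ~crit]: least fixpoint, start Z0 = Sat(~crit) = {s1, s2, s5, s6}, add states in Sat(done) with some successor in Z. Already a fixed point.
Sat(E[done U ~crit]) = {s1, s2, s5, s6}
AG E[done U ~crit]: greatest fixpoint, start Z0 = {s1, s2, s5, s6}, keep only states in Sat with every successor in Z. Z1 = {s1, s2}; Z2 = {s2}; fixed.
Sat(AG E[done U ~crit]) = {s2}
s2 ∈ Sat(AG E[done U ~crit]) = {s2}, so the formula holds at s2.

Yes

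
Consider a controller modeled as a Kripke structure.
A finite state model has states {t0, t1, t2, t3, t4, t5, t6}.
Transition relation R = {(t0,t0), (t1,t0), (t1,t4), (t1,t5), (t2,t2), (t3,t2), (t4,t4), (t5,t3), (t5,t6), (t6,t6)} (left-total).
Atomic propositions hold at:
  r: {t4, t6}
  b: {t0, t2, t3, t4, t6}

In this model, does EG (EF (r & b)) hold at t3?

Sat(r & b) = {t4, t6}
EF (r & b): least fixpoint, start Z0 = {t4, t6}, add states with some successor in Z. Z1 = {t1, t4, t5, t6}; fixed.
Sat(EF (r & b)) = {t1, t4, t5, t6}
EG (EF (r & b)): greatest fixpoint, start Z0 = {t1, t4, t5, t6}, keep only states in Sat with some successor in Z. Already a fixed point.
Sat(EG (EF (r & b))) = {t1, t4, t5, t6}
t3 ∉ Sat(EG (EF (r & b))) = {t1, t4, t5, t6}, so the formula does not hold at t3.

No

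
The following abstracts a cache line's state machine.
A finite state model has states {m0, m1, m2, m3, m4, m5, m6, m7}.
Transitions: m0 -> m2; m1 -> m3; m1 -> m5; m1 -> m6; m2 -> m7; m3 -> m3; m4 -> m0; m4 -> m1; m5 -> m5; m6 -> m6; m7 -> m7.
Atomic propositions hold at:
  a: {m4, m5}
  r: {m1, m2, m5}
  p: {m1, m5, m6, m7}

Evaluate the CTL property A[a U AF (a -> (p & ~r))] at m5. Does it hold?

Sat(~r) = {m0, m3, m4, m6, m7}
Sat(p & ~r) = {m6, m7}
Sat(a -> (p & ~r)) = {m0, m1, m2, m3, m6, m7}
AF (a -> (p & ~r)): least fixpoint, start Z0 = {m0, m1, m2, m3, m6, m7}, add states with every successor in Z. Z1 = {m0, m1, m2, m3, m4, m6, m7}; fixed.
Sat(AF (a -> (p & ~r))) = {m0, m1, m2, m3, m4, m6, m7}
A[a U AF (a -> (p & ~r))]: least fixpoint, start Z0 = Sat(AF (a -> (p & ~r))) = {m0, m1, m2, m3, m4, m6, m7}, add states in Sat(a) with every successor in Z. Already a fixed point.
Sat(A[a U AF (a -> (p & ~r))]) = {m0, m1, m2, m3, m4, m6, m7}
m5 ∉ Sat(A[a U AF (a -> (p & ~r))]) = {m0, m1, m2, m3, m4, m6, m7}, so the formula does not hold at m5.

No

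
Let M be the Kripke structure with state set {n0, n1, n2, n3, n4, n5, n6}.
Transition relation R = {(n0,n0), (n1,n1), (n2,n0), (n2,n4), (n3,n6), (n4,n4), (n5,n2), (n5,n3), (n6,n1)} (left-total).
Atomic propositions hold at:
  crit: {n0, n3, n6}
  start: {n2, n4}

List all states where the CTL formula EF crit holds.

EF crit: least fixpoint, start Z0 = {n0, n3, n6}, add states with some successor in Z. Z1 = {n0, n2, n3, n5, n6}; fixed.
Sat(EF crit) = {n0, n2, n3, n5, n6}

{n0, n2, n3, n5, n6}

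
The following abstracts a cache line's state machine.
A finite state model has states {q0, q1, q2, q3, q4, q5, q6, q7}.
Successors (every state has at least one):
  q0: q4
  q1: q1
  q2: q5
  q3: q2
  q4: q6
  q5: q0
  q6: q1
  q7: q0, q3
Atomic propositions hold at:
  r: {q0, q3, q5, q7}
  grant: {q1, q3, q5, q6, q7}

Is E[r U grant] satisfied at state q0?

No

E[r U grant]: least fixpoint, start Z0 = Sat(grant) = {q1, q3, q5, q6, q7}, add states in Sat(r) with some successor in Z. Already a fixed point.
Sat(E[r U grant]) = {q1, q3, q5, q6, q7}
q0 ∉ Sat(E[r U grant]) = {q1, q3, q5, q6, q7}, so the formula does not hold at q0.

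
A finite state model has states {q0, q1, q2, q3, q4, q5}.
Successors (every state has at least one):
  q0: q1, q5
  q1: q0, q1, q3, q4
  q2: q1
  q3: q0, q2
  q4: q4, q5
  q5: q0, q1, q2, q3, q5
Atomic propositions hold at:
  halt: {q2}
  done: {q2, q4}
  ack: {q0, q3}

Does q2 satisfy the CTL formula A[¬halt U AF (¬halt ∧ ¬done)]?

Yes

Sat(¬halt) = {q0, q1, q3, q4, q5}
Sat(¬done) = {q0, q1, q3, q5}
Sat(¬halt ∧ ¬done) = {q0, q1, q3, q5}
AF (¬halt ∧ ¬done): least fixpoint, start Z0 = {q0, q1, q3, q5}, add states with every successor in Z. Z1 = {q0, q1, q2, q3, q5}; fixed.
Sat(AF (¬halt ∧ ¬done)) = {q0, q1, q2, q3, q5}
A[¬halt U AF (¬halt ∧ ¬done)]: least fixpoint, start Z0 = Sat(AF (¬halt ∧ ¬done)) = {q0, q1, q2, q3, q5}, add states in Sat(¬halt) with every successor in Z. Already a fixed point.
Sat(A[¬halt U AF (¬halt ∧ ¬done)]) = {q0, q1, q2, q3, q5}
q2 ∈ Sat(A[¬halt U AF (¬halt ∧ ¬done)]) = {q0, q1, q2, q3, q5}, so the formula holds at q2.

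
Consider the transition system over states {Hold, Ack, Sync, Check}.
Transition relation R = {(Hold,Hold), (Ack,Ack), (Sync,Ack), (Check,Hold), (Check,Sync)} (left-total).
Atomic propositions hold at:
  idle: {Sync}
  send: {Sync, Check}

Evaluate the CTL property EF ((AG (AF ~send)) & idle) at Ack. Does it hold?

No

Sat(~send) = {Hold, Ack}
AF ~send: least fixpoint, start Z0 = {Hold, Ack}, add states with every successor in Z. Z1 = {Hold, Ack, Sync}; Z2 = {Hold, Ack, Sync, Check}; fixed.
Sat(AF ~send) = {Hold, Ack, Sync, Check}
AG (AF ~send): greatest fixpoint, start Z0 = {Hold, Ack, Sync, Check}, keep only states in Sat with every successor in Z. Already a fixed point.
Sat(AG (AF ~send)) = {Hold, Ack, Sync, Check}
Sat((AG (AF ~send)) & idle) = {Sync}
EF ((AG (AF ~send)) & idle): least fixpoint, start Z0 = {Sync}, add states with some successor in Z. Z1 = {Sync, Check}; fixed.
Sat(EF ((AG (AF ~send)) & idle)) = {Sync, Check}
Ack ∉ Sat(EF ((AG (AF ~send)) & idle)) = {Sync, Check}, so the formula does not hold at Ack.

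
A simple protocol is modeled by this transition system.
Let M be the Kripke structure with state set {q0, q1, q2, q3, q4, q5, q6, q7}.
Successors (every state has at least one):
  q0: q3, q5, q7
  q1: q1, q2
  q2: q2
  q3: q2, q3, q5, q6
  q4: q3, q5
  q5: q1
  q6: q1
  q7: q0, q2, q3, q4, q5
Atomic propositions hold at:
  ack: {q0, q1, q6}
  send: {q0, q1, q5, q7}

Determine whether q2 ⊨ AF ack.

No

AF ack: least fixpoint, start Z0 = {q0, q1, q6}, add states with every successor in Z. Z1 = {q0, q1, q5, q6}; fixed.
Sat(AF ack) = {q0, q1, q5, q6}
q2 ∉ Sat(AF ack) = {q0, q1, q5, q6}, so the formula does not hold at q2.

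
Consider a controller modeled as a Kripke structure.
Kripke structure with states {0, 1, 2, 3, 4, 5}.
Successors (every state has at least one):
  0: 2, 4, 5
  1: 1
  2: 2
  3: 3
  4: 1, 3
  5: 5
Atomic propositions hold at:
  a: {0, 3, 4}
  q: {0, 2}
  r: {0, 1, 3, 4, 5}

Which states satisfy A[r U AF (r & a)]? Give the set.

{0, 3, 4}

Sat(r & a) = {0, 3, 4}
AF (r & a): least fixpoint, start Z0 = {0, 3, 4}, add states with every successor in Z. Already a fixed point.
Sat(AF (r & a)) = {0, 3, 4}
A[r U AF (r & a)]: least fixpoint, start Z0 = Sat(AF (r & a)) = {0, 3, 4}, add states in Sat(r) with every successor in Z. Already a fixed point.
Sat(A[r U AF (r & a)]) = {0, 3, 4}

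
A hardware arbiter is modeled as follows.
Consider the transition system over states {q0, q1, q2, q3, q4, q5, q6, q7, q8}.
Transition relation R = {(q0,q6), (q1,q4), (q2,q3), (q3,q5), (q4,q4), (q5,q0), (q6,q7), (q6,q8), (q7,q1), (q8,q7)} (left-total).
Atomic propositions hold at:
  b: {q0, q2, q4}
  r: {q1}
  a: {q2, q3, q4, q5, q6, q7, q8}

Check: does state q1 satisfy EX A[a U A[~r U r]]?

Sat(~r) = {q0, q2, q3, q4, q5, q6, q7, q8}
A[~r U r]: least fixpoint, start Z0 = Sat(r) = {q1}, add states in Sat(~r) with every successor in Z. Z1 = {q1, q7}; Z2 = {q1, q7, q8}; Z3 = {q1, q6, q7, q8}; Z4 = {q0, q1, q6, q7, q8}; Z5 = {q0, q1, q5, q6, q7, q8}; Z6 = {q0, q1, q3, q5, q6, q7, q8}; Z7 = {q0, q1, q2, q3, q5, q6, q7, q8}; fixed.
Sat(A[~r U r]) = {q0, q1, q2, q3, q5, q6, q7, q8}
A[a U A[~r U r]]: least fixpoint, start Z0 = Sat(A[~r U r]) = {q0, q1, q2, q3, q5, q6, q7, q8}, add states in Sat(a) with every successor in Z. Already a fixed point.
Sat(A[a U A[~r U r]]) = {q0, q1, q2, q3, q5, q6, q7, q8}
Sat(EX A[a U A[~r U r]]) = {s : some successor in {q0, q1, q2, q3, q5, q6, q7, q8}} = {q0, q2, q3, q5, q6, q7, q8}
q1 ∉ Sat(EX A[a U A[~r U r]]) = {q0, q2, q3, q5, q6, q7, q8}, so the formula does not hold at q1.

No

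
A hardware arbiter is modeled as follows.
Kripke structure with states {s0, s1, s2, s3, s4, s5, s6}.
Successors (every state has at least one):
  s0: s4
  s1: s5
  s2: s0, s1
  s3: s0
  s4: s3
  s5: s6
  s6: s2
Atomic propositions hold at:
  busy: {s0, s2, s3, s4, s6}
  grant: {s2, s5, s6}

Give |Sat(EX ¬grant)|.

4

Sat(¬grant) = {s0, s1, s3, s4}
Sat(EX ¬grant) = {s : some successor in {s0, s1, s3, s4}} = {s0, s2, s3, s4}
|Sat(EX ¬grant)| = |{s0, s2, s3, s4}| = 4.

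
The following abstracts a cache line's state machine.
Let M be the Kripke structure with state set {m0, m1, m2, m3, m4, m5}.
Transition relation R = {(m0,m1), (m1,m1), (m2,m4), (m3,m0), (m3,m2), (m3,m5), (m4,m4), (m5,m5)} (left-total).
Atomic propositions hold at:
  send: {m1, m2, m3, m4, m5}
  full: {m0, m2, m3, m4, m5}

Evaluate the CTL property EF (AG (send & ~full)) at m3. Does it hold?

Sat(~full) = {m1}
Sat(send & ~full) = {m1}
AG (send & ~full): greatest fixpoint, start Z0 = {m1}, keep only states in Sat with every successor in Z. Already a fixed point.
Sat(AG (send & ~full)) = {m1}
EF (AG (send & ~full)): least fixpoint, start Z0 = {m1}, add states with some successor in Z. Z1 = {m0, m1}; Z2 = {m0, m1, m3}; fixed.
Sat(EF (AG (send & ~full))) = {m0, m1, m3}
m3 ∈ Sat(EF (AG (send & ~full))) = {m0, m1, m3}, so the formula holds at m3.

Yes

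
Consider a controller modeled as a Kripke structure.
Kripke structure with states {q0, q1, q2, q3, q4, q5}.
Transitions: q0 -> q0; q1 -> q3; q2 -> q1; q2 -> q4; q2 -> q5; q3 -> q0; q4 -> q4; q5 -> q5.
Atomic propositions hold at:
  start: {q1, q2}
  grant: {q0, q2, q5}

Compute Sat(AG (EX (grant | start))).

Sat(grant | start) = {q0, q1, q2, q5}
Sat(EX (grant | start)) = {s : some successor in {q0, q1, q2, q5}} = {q0, q2, q3, q5}
AG (EX (grant | start)): greatest fixpoint, start Z0 = {q0, q2, q3, q5}, keep only states in Sat with every successor in Z. Z1 = {q0, q3, q5}; fixed.
Sat(AG (EX (grant | start))) = {q0, q3, q5}

{q0, q3, q5}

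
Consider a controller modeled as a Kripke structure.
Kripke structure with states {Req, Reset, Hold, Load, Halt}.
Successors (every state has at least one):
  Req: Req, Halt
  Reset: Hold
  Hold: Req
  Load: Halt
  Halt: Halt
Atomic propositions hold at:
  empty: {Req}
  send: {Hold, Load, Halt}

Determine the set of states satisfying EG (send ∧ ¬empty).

Sat(¬empty) = {Reset, Hold, Load, Halt}
Sat(send ∧ ¬empty) = {Hold, Load, Halt}
EG (send ∧ ¬empty): greatest fixpoint, start Z0 = {Hold, Load, Halt}, keep only states in Sat with some successor in Z. Z1 = {Load, Halt}; fixed.
Sat(EG (send ∧ ¬empty)) = {Load, Halt}

{Load, Halt}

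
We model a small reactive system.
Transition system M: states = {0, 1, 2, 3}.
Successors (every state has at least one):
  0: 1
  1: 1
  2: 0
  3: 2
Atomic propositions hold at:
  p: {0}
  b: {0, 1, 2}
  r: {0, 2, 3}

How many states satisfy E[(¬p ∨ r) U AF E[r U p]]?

3

Sat(¬p) = {1, 2, 3}
Sat(¬p ∨ r) = {0, 1, 2, 3}
E[r U p]: least fixpoint, start Z0 = Sat(p) = {0}, add states in Sat(r) with some successor in Z. Z1 = {0, 2}; Z2 = {0, 2, 3}; fixed.
Sat(E[r U p]) = {0, 2, 3}
AF E[r U p]: least fixpoint, start Z0 = {0, 2, 3}, add states with every successor in Z. Already a fixed point.
Sat(AF E[r U p]) = {0, 2, 3}
E[(¬p ∨ r) U AF E[r U p]]: least fixpoint, start Z0 = Sat(AF E[r U p]) = {0, 2, 3}, add states in Sat(¬p ∨ r) with some successor in Z. Already a fixed point.
Sat(E[(¬p ∨ r) U AF E[r U p]]) = {0, 2, 3}
|Sat(E[(¬p ∨ r) U AF E[r U p]])| = |{0, 2, 3}| = 3.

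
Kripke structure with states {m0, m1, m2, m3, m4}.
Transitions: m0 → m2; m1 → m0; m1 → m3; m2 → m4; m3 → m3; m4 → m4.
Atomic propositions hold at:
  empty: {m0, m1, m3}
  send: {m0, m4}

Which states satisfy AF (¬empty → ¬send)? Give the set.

Sat(¬empty) = {m2, m4}
Sat(¬send) = {m1, m2, m3}
Sat(¬empty → ¬send) = {m0, m1, m2, m3}
AF (¬empty → ¬send): least fixpoint, start Z0 = {m0, m1, m2, m3}, add states with every successor in Z. Already a fixed point.
Sat(AF (¬empty → ¬send)) = {m0, m1, m2, m3}

{m0, m1, m2, m3}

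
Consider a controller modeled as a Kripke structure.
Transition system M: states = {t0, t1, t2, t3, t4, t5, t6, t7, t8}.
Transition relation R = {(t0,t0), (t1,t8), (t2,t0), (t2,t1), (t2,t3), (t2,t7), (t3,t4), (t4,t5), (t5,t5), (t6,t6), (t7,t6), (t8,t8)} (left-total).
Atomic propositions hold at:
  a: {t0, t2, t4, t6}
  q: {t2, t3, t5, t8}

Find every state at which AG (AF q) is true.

AF q: least fixpoint, start Z0 = {t2, t3, t5, t8}, add states with every successor in Z. Z1 = {t1, t2, t3, t4, t5, t8}; fixed.
Sat(AF q) = {t1, t2, t3, t4, t5, t8}
AG (AF q): greatest fixpoint, start Z0 = {t1, t2, t3, t4, t5, t8}, keep only states in Sat with every successor in Z. Z1 = {t1, t3, t4, t5, t8}; fixed.
Sat(AG (AF q)) = {t1, t3, t4, t5, t8}

{t1, t3, t4, t5, t8}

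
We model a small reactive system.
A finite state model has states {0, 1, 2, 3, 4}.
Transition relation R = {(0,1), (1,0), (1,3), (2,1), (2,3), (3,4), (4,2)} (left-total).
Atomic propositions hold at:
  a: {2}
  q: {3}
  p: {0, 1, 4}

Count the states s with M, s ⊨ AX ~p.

Sat(~p) = {2, 3}
Sat(AX ~p) = {s : every successor in {2, 3}} = {4}
|Sat(AX ~p)| = |{4}| = 1.

1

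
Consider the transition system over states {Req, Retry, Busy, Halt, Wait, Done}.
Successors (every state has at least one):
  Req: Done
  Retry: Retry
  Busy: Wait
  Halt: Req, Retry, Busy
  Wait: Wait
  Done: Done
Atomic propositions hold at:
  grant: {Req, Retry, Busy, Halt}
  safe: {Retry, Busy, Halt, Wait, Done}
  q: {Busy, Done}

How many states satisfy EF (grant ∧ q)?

Sat(grant ∧ q) = {Busy}
EF (grant ∧ q): least fixpoint, start Z0 = {Busy}, add states with some successor in Z. Z1 = {Busy, Halt}; fixed.
Sat(EF (grant ∧ q)) = {Busy, Halt}
|Sat(EF (grant ∧ q))| = |{Busy, Halt}| = 2.

2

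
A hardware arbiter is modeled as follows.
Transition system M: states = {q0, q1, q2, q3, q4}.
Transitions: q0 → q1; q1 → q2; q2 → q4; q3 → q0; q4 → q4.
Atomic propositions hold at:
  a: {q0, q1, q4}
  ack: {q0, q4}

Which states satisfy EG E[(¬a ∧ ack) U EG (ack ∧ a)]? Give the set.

Sat(¬a) = {q2, q3}
Sat(¬a ∧ ack) = ∅
Sat(ack ∧ a) = {q0, q4}
EG (ack ∧ a): greatest fixpoint, start Z0 = {q0, q4}, keep only states in Sat with some successor in Z. Z1 = {q4}; fixed.
Sat(EG (ack ∧ a)) = {q4}
E[(¬a ∧ ack) U EG (ack ∧ a)]: least fixpoint, start Z0 = Sat(EG (ack ∧ a)) = {q4}, add states in Sat(¬a ∧ ack) with some successor in Z. Already a fixed point.
Sat(E[(¬a ∧ ack) U EG (ack ∧ a)]) = {q4}
EG E[(¬a ∧ ack) U EG (ack ∧ a)]: greatest fixpoint, start Z0 = {q4}, keep only states in Sat with some successor in Z. Already a fixed point.
Sat(EG E[(¬a ∧ ack) U EG (ack ∧ a)]) = {q4}

{q4}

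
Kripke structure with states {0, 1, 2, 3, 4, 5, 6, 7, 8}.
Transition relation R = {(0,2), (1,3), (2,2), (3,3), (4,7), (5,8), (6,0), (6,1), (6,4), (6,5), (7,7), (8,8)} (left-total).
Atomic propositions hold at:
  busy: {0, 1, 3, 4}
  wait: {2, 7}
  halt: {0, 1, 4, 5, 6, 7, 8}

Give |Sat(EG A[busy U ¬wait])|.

Sat(¬wait) = {0, 1, 3, 4, 5, 6, 8}
A[busy U ¬wait]: least fixpoint, start Z0 = Sat(¬wait) = {0, 1, 3, 4, 5, 6, 8}, add states in Sat(busy) with every successor in Z. Already a fixed point.
Sat(A[busy U ¬wait]) = {0, 1, 3, 4, 5, 6, 8}
EG A[busy U ¬wait]: greatest fixpoint, start Z0 = {0, 1, 3, 4, 5, 6, 8}, keep only states in Sat with some successor in Z. Z1 = {1, 3, 5, 6, 8}; fixed.
Sat(EG A[busy U ¬wait]) = {1, 3, 5, 6, 8}
|Sat(EG A[busy U ¬wait])| = |{1, 3, 5, 6, 8}| = 5.

5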